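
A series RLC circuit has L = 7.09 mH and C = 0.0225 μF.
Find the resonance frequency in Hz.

Step 1 — Resonance condition Im(Z)=0 gives ω₀ = 1/√(LC).
Step 2 — ω₀ = 1/√(0.00709·2.25e-08) = 7.917e+04 rad/s.
Step 3 — f₀ = ω₀/(2π) = 1.26e+04 Hz.

f₀ = 1.26e+04 Hz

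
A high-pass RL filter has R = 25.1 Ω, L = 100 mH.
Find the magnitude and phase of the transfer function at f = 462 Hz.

Step 1 — Angular frequency: ω = 2π·462 = 2903 rad/s.
Step 2 — Transfer function: H(jω) = jωL/(R + jωL).
Step 3 — Numerator jωL = j·290.3; denominator R + jωL = 25.1 + j290.3.
Step 4 — H = 0.9926 + j0.08583.
Step 5 — Magnitude: |H| = 0.9963 (-0.0 dB); phase: φ = 4.9°.

|H| = 0.9963 (-0.0 dB), φ = 4.9°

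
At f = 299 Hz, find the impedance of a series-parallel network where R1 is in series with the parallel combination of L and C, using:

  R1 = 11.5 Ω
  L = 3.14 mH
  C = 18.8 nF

Step 1 — Angular frequency: ω = 2π·f = 2π·299 = 1879 rad/s.
Step 2 — Component impedances:
  R1: Z = R = 11.5 Ω
  L: Z = jωL = j·1879·0.00314 = 0 + j5.899 Ω
  C: Z = 1/(jωC) = -j/(ω·C) = 0 - j2.831e+04 Ω
Step 3 — Parallel branch: L || C = 1/(1/L + 1/C) = 0 + j5.9 Ω.
Step 4 — Series with R1: Z_total = R1 + (L || C) = 11.5 + j5.9 Ω = 12.93∠27.2° Ω.

Z = 11.5 + j5.9 Ω = 12.93∠27.2° Ω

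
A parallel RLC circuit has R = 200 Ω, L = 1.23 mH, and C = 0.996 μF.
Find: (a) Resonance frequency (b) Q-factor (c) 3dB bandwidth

Step 1 — Resonance: ω₀ = 1/√(LC) = 1/√(0.00123·9.96e-07) = 2.857e+04 rad/s.
Step 2 — f₀ = ω₀/(2π) = 4547 Hz.
Step 3 — Parallel Q: Q = R/(ω₀L) = 200/(2.857e+04·0.00123) = 5.691.
Step 4 — Bandwidth: Δω = ω₀/Q = 5020 rad/s; BW = Δω/(2π) = 799 Hz.

(a) f₀ = 4547 Hz  (b) Q = 5.691  (c) BW = 799 Hz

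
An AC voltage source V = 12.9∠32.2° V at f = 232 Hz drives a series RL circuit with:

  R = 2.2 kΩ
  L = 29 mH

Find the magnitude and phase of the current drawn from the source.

Step 1 — Angular frequency: ω = 2π·f = 2π·232 = 1458 rad/s.
Step 2 — Component impedances:
  R: Z = R = 2200 Ω
  L: Z = jωL = j·1458·0.029 = 0 + j42.27 Ω
Step 3 — Series combination: Z_total = R + L = 2200 + j42.27 Ω = 2200∠1.1° Ω.
Step 4 — Source phasor: V = 12.9∠32.2° V = 10.92 + j6.874 V.
Step 5 — Ohm's law: I = V / Z_total = (10.92 + j6.874) / (2200 + j42.27) = 0.00502 + j0.003028 A.
Step 6 — Convert to polar: |I| = 0.005863 A, ∠I = 31.1°.

I = 0.005863∠31.1° A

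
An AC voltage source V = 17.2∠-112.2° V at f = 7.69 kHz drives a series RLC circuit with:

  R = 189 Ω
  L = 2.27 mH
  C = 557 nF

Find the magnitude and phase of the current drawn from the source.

Step 1 — Angular frequency: ω = 2π·f = 2π·7690 = 4.832e+04 rad/s.
Step 2 — Component impedances:
  R: Z = R = 189 Ω
  L: Z = jωL = j·4.832e+04·0.00227 = 0 + j109.7 Ω
  C: Z = 1/(jωC) = -j/(ω·C) = 0 - j37.16 Ω
Step 3 — Series combination: Z_total = R + L + C = 189 + j72.52 Ω = 202.4∠21.0° Ω.
Step 4 — Source phasor: V = 17.2∠-112.2° V = -6.499 - j15.92 V.
Step 5 — Ohm's law: I = V / Z_total = (-6.499 - j15.92) / (189 + j72.52) = -0.05815 - j0.06194 A.
Step 6 — Convert to polar: |I| = 0.08496 A, ∠I = -133.2°.

I = 0.08496∠-133.2° A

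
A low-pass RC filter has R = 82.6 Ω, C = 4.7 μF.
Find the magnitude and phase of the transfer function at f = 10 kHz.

Step 1 — Angular frequency: ω = 2π·1e+04 = 6.283e+04 rad/s.
Step 2 — Transfer function: H(jω) = 1/(1 + jωRC).
Step 3 — Denominator: 1 + jωRC = 1 + j·6.283e+04·82.6·4.7e-06 = 1 + j24.39.
Step 4 — H = 0.001678 - j0.04093.
Step 5 — Magnitude: |H| = 0.04096 (-27.8 dB); phase: φ = -87.7°.

|H| = 0.04096 (-27.8 dB), φ = -87.7°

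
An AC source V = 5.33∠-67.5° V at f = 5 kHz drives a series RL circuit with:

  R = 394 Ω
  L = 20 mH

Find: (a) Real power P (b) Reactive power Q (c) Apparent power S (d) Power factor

Step 1 — Angular frequency: ω = 2π·f = 2π·5000 = 3.142e+04 rad/s.
Step 2 — Component impedances:
  R: Z = R = 394 Ω
  L: Z = jωL = j·3.142e+04·0.02 = 0 + j628.3 Ω
Step 3 — Series combination: Z_total = R + L = 394 + j628.3 Ω = 741.6∠57.9° Ω.
Step 4 — Source phasor: V = 5.33∠-67.5° V = 2.04 - j4.924 V.
Step 5 — Current: I = V / Z = -0.004164 - j0.005858 A = 0.007187∠-125.4° A.
Step 6 — Complex power: S = V·I* = 0.02035 + j0.03245 VA.
Step 7 — Real power: P = Re(S) = 0.02035 W.
Step 8 — Reactive power: Q = Im(S) = 0.03245 VAR.
Step 9 — Apparent power: |S| = 0.03831 VA.
Step 10 — Power factor: PF = P/|S| = 0.5313 (lagging).

(a) P = 0.02035 W  (b) Q = 0.03245 VAR  (c) S = 0.03831 VA  (d) PF = 0.5313 (lagging)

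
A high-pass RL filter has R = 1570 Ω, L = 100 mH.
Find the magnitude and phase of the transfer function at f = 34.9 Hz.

Step 1 — Angular frequency: ω = 2π·34.9 = 219.3 rad/s.
Step 2 — Transfer function: H(jω) = jωL/(R + jωL).
Step 3 — Numerator jωL = j·21.93; denominator R + jωL = 1570 + j21.93.
Step 4 — H = 0.000195 + j0.01396.
Step 5 — Magnitude: |H| = 0.01397 (-37.1 dB); phase: φ = 89.2°.

|H| = 0.01397 (-37.1 dB), φ = 89.2°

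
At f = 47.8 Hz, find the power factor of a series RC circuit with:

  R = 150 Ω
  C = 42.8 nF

Step 1 — Angular frequency: ω = 2π·f = 2π·47.8 = 300.3 rad/s.
Step 2 — Component impedances:
  R: Z = R = 150 Ω
  C: Z = 1/(jωC) = -j/(ω·C) = 0 - j7.779e+04 Ω
Step 3 — Series combination: Z_total = R + C = 150 - j7.779e+04 Ω = 7.779e+04∠-89.9° Ω.
Step 4 — Power factor: PF = cos(φ) = Re(Z)/|Z| = 150/7.779e+04 = 0.001928.
Step 5 — Type: Im(Z) = -7.779e+04 ⇒ leading (phase φ = -89.9°).

PF = 0.001928 (leading, φ = -89.9°)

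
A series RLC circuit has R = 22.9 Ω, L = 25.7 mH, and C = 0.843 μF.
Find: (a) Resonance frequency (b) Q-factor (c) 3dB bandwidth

Step 1 — Resonance condition Im(Z)=0 gives ω₀ = 1/√(LC).
Step 2 — ω₀ = 1/√(0.0257·8.43e-07) = 6794 rad/s.
Step 3 — f₀ = ω₀/(2π) = 1081 Hz.
Step 4 — Series Q: Q = ω₀L/R = 6794·0.0257/22.9 = 7.625.
Step 5 — 3dB bandwidth: Δω = ω₀/Q = 891.1 rad/s; BW = Δω/(2π) = 141.8 Hz.

(a) f₀ = 1081 Hz  (b) Q = 7.625  (c) BW = 141.8 Hz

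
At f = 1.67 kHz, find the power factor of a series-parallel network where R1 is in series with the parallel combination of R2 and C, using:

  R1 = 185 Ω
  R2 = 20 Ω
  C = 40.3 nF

Step 1 — Angular frequency: ω = 2π·f = 2π·1670 = 1.049e+04 rad/s.
Step 2 — Component impedances:
  R1: Z = R = 185 Ω
  R2: Z = R = 20 Ω
  C: Z = 1/(jωC) = -j/(ω·C) = 0 - j2365 Ω
Step 3 — Parallel branch: R2 || C = 1/(1/R2 + 1/C) = 20 - j0.1691 Ω.
Step 4 — Series with R1: Z_total = R1 + (R2 || C) = 205 - j0.1691 Ω = 205∠-0.0° Ω.
Step 5 — Power factor: PF = cos(φ) = Re(Z)/|Z| = 205/205 = 1.
Step 6 — Type: Im(Z) = -0.1691 ⇒ leading (phase φ = -0.0°).

PF = 1 (leading, φ = -0.0°)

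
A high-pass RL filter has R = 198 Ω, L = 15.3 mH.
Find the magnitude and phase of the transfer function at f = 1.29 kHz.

Step 1 — Angular frequency: ω = 2π·1290 = 8105 rad/s.
Step 2 — Transfer function: H(jω) = jωL/(R + jωL).
Step 3 — Numerator jωL = j·124; denominator R + jωL = 198 + j124.
Step 4 — H = 0.2818 + j0.4499.
Step 5 — Magnitude: |H| = 0.5308 (-5.5 dB); phase: φ = 57.9°.

|H| = 0.5308 (-5.5 dB), φ = 57.9°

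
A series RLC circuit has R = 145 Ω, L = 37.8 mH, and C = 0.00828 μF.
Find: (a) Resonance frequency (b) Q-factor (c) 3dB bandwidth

Step 1 — Resonance condition Im(Z)=0 gives ω₀ = 1/√(LC).
Step 2 — ω₀ = 1/√(0.0378·8.28e-09) = 5.652e+04 rad/s.
Step 3 — f₀ = ω₀/(2π) = 8996 Hz.
Step 4 — Series Q: Q = ω₀L/R = 5.652e+04·0.0378/145 = 14.74.
Step 5 — 3dB bandwidth: Δω = ω₀/Q = 3836 rad/s; BW = Δω/(2π) = 610.5 Hz.

(a) f₀ = 8996 Hz  (b) Q = 14.74  (c) BW = 610.5 Hz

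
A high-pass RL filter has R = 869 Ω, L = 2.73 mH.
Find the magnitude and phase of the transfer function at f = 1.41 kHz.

Step 1 — Angular frequency: ω = 2π·1410 = 8859 rad/s.
Step 2 — Transfer function: H(jω) = jωL/(R + jωL).
Step 3 — Numerator jωL = j·24.19; denominator R + jωL = 869 + j24.19.
Step 4 — H = 0.000774 + j0.02781.
Step 5 — Magnitude: |H| = 0.02782 (-31.1 dB); phase: φ = 88.4°.

|H| = 0.02782 (-31.1 dB), φ = 88.4°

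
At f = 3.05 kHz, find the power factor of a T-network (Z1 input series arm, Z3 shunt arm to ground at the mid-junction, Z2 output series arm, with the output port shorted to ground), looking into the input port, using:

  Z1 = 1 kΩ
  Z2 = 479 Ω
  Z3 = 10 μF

Step 1 — Angular frequency: ω = 2π·f = 2π·3050 = 1.916e+04 rad/s.
Step 2 — Component impedances:
  Z1: Z = R = 1000 Ω
  Z2: Z = R = 479 Ω
  Z3: Z = 1/(jωC) = -j/(ω·C) = 0 - j5.218 Ω
Step 3 — With the output port shorted to ground, the output series arm Z2 runs from the junction to ground; the shunt arm Z3 also runs from the junction to ground. They appear in parallel: Z3 || Z2 = 0.05684 - j5.218 Ω.
Step 4 — Series with input arm Z1: Z_in = Z1 + (Z3 || Z2) = 1000 - j5.218 Ω = 1000∠-0.3° Ω.
Step 5 — Power factor: PF = cos(φ) = Re(Z)/|Z| = 1000/1000 = 1.
Step 6 — Type: Im(Z) = -5.218 ⇒ leading (phase φ = -0.3°).

PF = 1 (leading, φ = -0.3°)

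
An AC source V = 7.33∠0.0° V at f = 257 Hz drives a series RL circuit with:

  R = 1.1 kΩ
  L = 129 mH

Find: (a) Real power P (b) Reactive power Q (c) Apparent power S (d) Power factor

Step 1 — Angular frequency: ω = 2π·f = 2π·257 = 1615 rad/s.
Step 2 — Component impedances:
  R: Z = R = 1100 Ω
  L: Z = jωL = j·1615·0.129 = 0 + j208.3 Ω
Step 3 — Series combination: Z_total = R + L = 1100 + j208.3 Ω = 1120∠10.7° Ω.
Step 4 — Source phasor: V = 7.33∠0.0° V = 7.33 V.
Step 5 — Current: I = V / Z = 0.006433 - j0.001218 A = 0.006547∠-10.7° A.
Step 6 — Complex power: S = V·I* = 0.04715 + j0.008929 VA.
Step 7 — Real power: P = Re(S) = 0.04715 W.
Step 8 — Reactive power: Q = Im(S) = 0.008929 VAR.
Step 9 — Apparent power: |S| = 0.04799 VA.
Step 10 — Power factor: PF = P/|S| = 0.9825 (lagging).

(a) P = 0.04715 W  (b) Q = 0.008929 VAR  (c) S = 0.04799 VA  (d) PF = 0.9825 (lagging)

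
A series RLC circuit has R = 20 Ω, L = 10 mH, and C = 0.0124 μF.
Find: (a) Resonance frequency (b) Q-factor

Step 1 — Resonance condition Im(Z)=0 gives ω₀ = 1/√(LC).
Step 2 — ω₀ = 1/√(0.01·1.24e-08) = 8.98e+04 rad/s.
Step 3 — f₀ = ω₀/(2π) = 1.429e+04 Hz.
Step 4 — Series Q: Q = ω₀L/R = 8.98e+04·0.01/20 = 44.9.

(a) f₀ = 1.429e+04 Hz  (b) Q = 44.9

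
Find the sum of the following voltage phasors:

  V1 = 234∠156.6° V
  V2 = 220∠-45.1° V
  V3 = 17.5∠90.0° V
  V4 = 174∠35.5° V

Step 1 — Convert each phasor to rectangular form:
  V1 = 234·(cos(156.6°) + j·sin(156.6°)) = -214.8 + j92.93 V
  V2 = 220·(cos(-45.1°) + j·sin(-45.1°)) = 155.3 - j155.8 V
  V3 = 17.5·(cos(90.0°) + j·sin(90.0°)) = 0 + j17.5 V
  V4 = 174·(cos(35.5°) + j·sin(35.5°)) = 141.7 + j101 V
Step 2 — Sum components: V_total = 82.19 + j55.64 V.
Step 3 — Convert to polar: |V_total| = 99.26 V, ∠V_total = 34.1°.

V_total = 99.26∠34.1° V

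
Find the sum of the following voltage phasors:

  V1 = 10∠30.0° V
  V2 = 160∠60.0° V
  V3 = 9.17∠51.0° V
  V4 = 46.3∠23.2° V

Step 1 — Convert each phasor to rectangular form:
  V1 = 10·(cos(30.0°) + j·sin(30.0°)) = 8.66 + j5 V
  V2 = 160·(cos(60.0°) + j·sin(60.0°)) = 80 + j138.6 V
  V3 = 9.17·(cos(51.0°) + j·sin(51.0°)) = 5.771 + j7.126 V
  V4 = 46.3·(cos(23.2°) + j·sin(23.2°)) = 42.56 + j18.24 V
Step 2 — Sum components: V_total = 137 + j168.9 V.
Step 3 — Convert to polar: |V_total| = 217.5 V, ∠V_total = 51.0°.

V_total = 217.5∠51.0° V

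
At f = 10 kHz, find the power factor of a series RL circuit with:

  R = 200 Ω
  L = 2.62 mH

Step 1 — Angular frequency: ω = 2π·f = 2π·1e+04 = 6.283e+04 rad/s.
Step 2 — Component impedances:
  R: Z = R = 200 Ω
  L: Z = jωL = j·6.283e+04·0.00262 = 0 + j164.6 Ω
Step 3 — Series combination: Z_total = R + L = 200 + j164.6 Ω = 259∠39.5° Ω.
Step 4 — Power factor: PF = cos(φ) = Re(Z)/|Z| = 200/259.04 = 0.7721.
Step 5 — Type: Im(Z) = 164.6 ⇒ lagging (phase φ = 39.5°).

PF = 0.7721 (lagging, φ = 39.5°)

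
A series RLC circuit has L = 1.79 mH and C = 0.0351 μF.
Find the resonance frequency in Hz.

Step 1 — Resonance condition Im(Z)=0 gives ω₀ = 1/√(LC).
Step 2 — ω₀ = 1/√(0.00179·3.51e-08) = 1.262e+05 rad/s.
Step 3 — f₀ = ω₀/(2π) = 2.008e+04 Hz.

f₀ = 2.008e+04 Hz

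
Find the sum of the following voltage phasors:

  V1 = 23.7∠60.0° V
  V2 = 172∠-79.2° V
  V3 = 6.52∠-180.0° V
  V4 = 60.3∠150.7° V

Step 1 — Convert each phasor to rectangular form:
  V1 = 23.7·(cos(60.0°) + j·sin(60.0°)) = 11.85 + j20.52 V
  V2 = 172·(cos(-79.2°) + j·sin(-79.2°)) = 32.23 - j169 V
  V3 = 6.52·(cos(-180.0°) + j·sin(-180.0°)) = -6.52 V
  V4 = 60.3·(cos(150.7°) + j·sin(150.7°)) = -52.59 + j29.51 V
Step 2 — Sum components: V_total = -15.03 - j118.9 V.
Step 3 — Convert to polar: |V_total| = 119.9 V, ∠V_total = -97.2°.

V_total = 119.9∠-97.2° V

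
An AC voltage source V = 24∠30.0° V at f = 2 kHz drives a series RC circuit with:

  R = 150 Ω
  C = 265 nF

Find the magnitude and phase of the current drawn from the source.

Step 1 — Angular frequency: ω = 2π·f = 2π·2000 = 1.257e+04 rad/s.
Step 2 — Component impedances:
  R: Z = R = 150 Ω
  C: Z = 1/(jωC) = -j/(ω·C) = 0 - j300.3 Ω
Step 3 — Series combination: Z_total = R + C = 150 - j300.3 Ω = 335.7∠-63.5° Ω.
Step 4 — Source phasor: V = 24∠30.0° V = 20.78 + j12 V.
Step 5 — Ohm's law: I = V / Z_total = (20.78 + j12) / (150 - j300.3) = -0.004312 + j0.07137 A.
Step 6 — Convert to polar: |I| = 0.0715 A, ∠I = 93.5°.

I = 0.0715∠93.5° A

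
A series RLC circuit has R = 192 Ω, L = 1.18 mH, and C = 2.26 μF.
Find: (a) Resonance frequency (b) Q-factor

Step 1 — Resonance condition Im(Z)=0 gives ω₀ = 1/√(LC).
Step 2 — ω₀ = 1/√(0.00118·2.26e-06) = 1.936e+04 rad/s.
Step 3 — f₀ = ω₀/(2π) = 3082 Hz.
Step 4 — Series Q: Q = ω₀L/R = 1.936e+04·0.00118/192 = 0.119.

(a) f₀ = 3082 Hz  (b) Q = 0.119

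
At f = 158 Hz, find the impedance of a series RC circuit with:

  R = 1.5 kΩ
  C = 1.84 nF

Step 1 — Angular frequency: ω = 2π·f = 2π·158 = 992.7 rad/s.
Step 2 — Component impedances:
  R: Z = R = 1500 Ω
  C: Z = 1/(jωC) = -j/(ω·C) = 0 - j5.475e+05 Ω
Step 3 — Series combination: Z_total = R + C = 1500 - j5.475e+05 Ω = 5.475e+05∠-89.8° Ω.

Z = 1500 - j5.475e+05 Ω = 5.475e+05∠-89.8° Ω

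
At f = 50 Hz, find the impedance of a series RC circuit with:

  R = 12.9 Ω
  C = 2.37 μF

Step 1 — Angular frequency: ω = 2π·f = 2π·50 = 314.2 rad/s.
Step 2 — Component impedances:
  R: Z = R = 12.9 Ω
  C: Z = 1/(jωC) = -j/(ω·C) = 0 - j1343 Ω
Step 3 — Series combination: Z_total = R + C = 12.9 - j1343 Ω = 1343∠-89.4° Ω.

Z = 12.9 - j1343 Ω = 1343∠-89.4° Ω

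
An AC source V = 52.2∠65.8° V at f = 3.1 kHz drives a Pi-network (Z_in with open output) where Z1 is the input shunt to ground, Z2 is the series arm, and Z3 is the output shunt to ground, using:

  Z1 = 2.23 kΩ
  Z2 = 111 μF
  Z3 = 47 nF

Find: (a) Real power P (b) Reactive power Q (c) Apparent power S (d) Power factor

Step 1 — Angular frequency: ω = 2π·f = 2π·3100 = 1.948e+04 rad/s.
Step 2 — Component impedances:
  Z1: Z = R = 2230 Ω
  Z2: Z = 1/(jωC) = -j/(ω·C) = 0 - j0.4625 Ω
  Z3: Z = 1/(jωC) = -j/(ω·C) = 0 - j1092 Ω
Step 3 — With open output, the series arm Z2 and the output shunt Z3 appear in series to ground: Z2 + Z3 = 0 - j1093 Ω.
Step 4 — Parallel with input shunt Z1: Z_in = Z1 || (Z2 + Z3) = 431.8 - j881.2 Ω = 981.3∠-63.9° Ω.
Step 5 — Source phasor: V = 52.2∠65.8° V = 21.4 + j47.61 V.
Step 6 — Current: I = V / Z = -0.03397 + j0.04093 A = 0.05319∠129.7° A.
Step 7 — Complex power: S = V·I* = 1.222 - j2.493 VA.
Step 8 — Real power: P = Re(S) = 1.222 W.
Step 9 — Reactive power: Q = Im(S) = -2.493 VAR.
Step 10 — Apparent power: |S| = 2.777 VA.
Step 11 — Power factor: PF = P/|S| = 0.4401 (leading).

(a) P = 1.222 W  (b) Q = -2.493 VAR  (c) S = 2.777 VA  (d) PF = 0.4401 (leading)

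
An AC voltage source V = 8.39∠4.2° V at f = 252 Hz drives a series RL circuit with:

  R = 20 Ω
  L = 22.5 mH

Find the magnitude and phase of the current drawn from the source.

Step 1 — Angular frequency: ω = 2π·f = 2π·252 = 1583 rad/s.
Step 2 — Component impedances:
  R: Z = R = 20 Ω
  L: Z = jωL = j·1583·0.0225 = 0 + j35.63 Ω
Step 3 — Series combination: Z_total = R + L = 20 + j35.63 Ω = 40.86∠60.7° Ω.
Step 4 — Source phasor: V = 8.39∠4.2° V = 8.367 + j0.6145 V.
Step 5 — Ohm's law: I = V / Z_total = (8.367 + j0.6145) / (20 + j35.63) = 0.1134 - j0.1712 A.
Step 6 — Convert to polar: |I| = 0.2054 A, ∠I = -56.5°.

I = 0.2054∠-56.5° A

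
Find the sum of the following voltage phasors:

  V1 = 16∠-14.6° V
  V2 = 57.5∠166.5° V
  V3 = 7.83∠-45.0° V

Step 1 — Convert each phasor to rectangular form:
  V1 = 16·(cos(-14.6°) + j·sin(-14.6°)) = 15.48 - j4.033 V
  V2 = 57.5·(cos(166.5°) + j·sin(166.5°)) = -55.91 + j13.42 V
  V3 = 7.83·(cos(-45.0°) + j·sin(-45.0°)) = 5.537 - j5.537 V
Step 2 — Sum components: V_total = -34.89 + j3.853 V.
Step 3 — Convert to polar: |V_total| = 35.1 V, ∠V_total = 173.7°.

V_total = 35.1∠173.7° V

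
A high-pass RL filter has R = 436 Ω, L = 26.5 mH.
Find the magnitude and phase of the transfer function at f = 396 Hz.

Step 1 — Angular frequency: ω = 2π·396 = 2488 rad/s.
Step 2 — Transfer function: H(jω) = jωL/(R + jωL).
Step 3 — Numerator jωL = j·65.94; denominator R + jωL = 436 + j65.94.
Step 4 — H = 0.02236 + j0.1478.
Step 5 — Magnitude: |H| = 0.1495 (-16.5 dB); phase: φ = 81.4°.

|H| = 0.1495 (-16.5 dB), φ = 81.4°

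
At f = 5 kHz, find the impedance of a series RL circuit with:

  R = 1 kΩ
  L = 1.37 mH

Step 1 — Angular frequency: ω = 2π·f = 2π·5000 = 3.142e+04 rad/s.
Step 2 — Component impedances:
  R: Z = R = 1000 Ω
  L: Z = jωL = j·3.142e+04·0.00137 = 0 + j43.04 Ω
Step 3 — Series combination: Z_total = R + L = 1000 + j43.04 Ω = 1001∠2.5° Ω.

Z = 1000 + j43.04 Ω = 1001∠2.5° Ω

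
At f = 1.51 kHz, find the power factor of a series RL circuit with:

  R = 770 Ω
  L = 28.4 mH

Step 1 — Angular frequency: ω = 2π·f = 2π·1510 = 9488 rad/s.
Step 2 — Component impedances:
  R: Z = R = 770 Ω
  L: Z = jωL = j·9488·0.0284 = 0 + j269.4 Ω
Step 3 — Series combination: Z_total = R + L = 770 + j269.4 Ω = 815.8∠19.3° Ω.
Step 4 — Power factor: PF = cos(φ) = Re(Z)/|Z| = 770/815.8 = 0.9439.
Step 5 — Type: Im(Z) = 269.4 ⇒ lagging (phase φ = 19.3°).

PF = 0.9439 (lagging, φ = 19.3°)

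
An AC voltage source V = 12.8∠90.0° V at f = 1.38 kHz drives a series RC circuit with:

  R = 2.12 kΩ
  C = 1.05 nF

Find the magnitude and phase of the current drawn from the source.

Step 1 — Angular frequency: ω = 2π·f = 2π·1380 = 8671 rad/s.
Step 2 — Component impedances:
  R: Z = R = 2120 Ω
  C: Z = 1/(jωC) = -j/(ω·C) = 0 - j1.098e+05 Ω
Step 3 — Series combination: Z_total = R + C = 2120 - j1.098e+05 Ω = 1.099e+05∠-88.9° Ω.
Step 4 — Source phasor: V = 12.8∠90.0° V = 0 + j12.8 V.
Step 5 — Ohm's law: I = V / Z_total = (0 + j12.8) / (2120 - j1.098e+05) = -0.0001165 + j2.248e-06 A.
Step 6 — Convert to polar: |I| = 0.0001165 A, ∠I = 178.9°.

I = 0.0001165∠178.9° A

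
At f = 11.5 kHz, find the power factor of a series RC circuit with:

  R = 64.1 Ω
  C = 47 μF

Step 1 — Angular frequency: ω = 2π·f = 2π·1.15e+04 = 7.226e+04 rad/s.
Step 2 — Component impedances:
  R: Z = R = 64.1 Ω
  C: Z = 1/(jωC) = -j/(ω·C) = 0 - j0.2945 Ω
Step 3 — Series combination: Z_total = R + C = 64.1 - j0.2945 Ω = 64.1∠-0.3° Ω.
Step 4 — Power factor: PF = cos(φ) = Re(Z)/|Z| = 64.1/64.1 = 1.
Step 5 — Type: Im(Z) = -0.2945 ⇒ leading (phase φ = -0.3°).

PF = 1 (leading, φ = -0.3°)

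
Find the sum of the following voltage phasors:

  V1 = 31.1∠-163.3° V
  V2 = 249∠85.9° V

Step 1 — Convert each phasor to rectangular form:
  V1 = 31.1·(cos(-163.3°) + j·sin(-163.3°)) = -29.79 - j8.937 V
  V2 = 249·(cos(85.9°) + j·sin(85.9°)) = 17.8 + j248.4 V
Step 2 — Sum components: V_total = -11.99 + j239.4 V.
Step 3 — Convert to polar: |V_total| = 239.7 V, ∠V_total = 92.9°.

V_total = 239.7∠92.9° V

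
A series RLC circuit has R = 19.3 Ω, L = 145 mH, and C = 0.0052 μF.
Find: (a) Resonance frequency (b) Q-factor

Step 1 — Resonance condition Im(Z)=0 gives ω₀ = 1/√(LC).
Step 2 — ω₀ = 1/√(0.145·5.2e-09) = 3.642e+04 rad/s.
Step 3 — f₀ = ω₀/(2π) = 5796 Hz.
Step 4 — Series Q: Q = ω₀L/R = 3.642e+04·0.145/19.3 = 273.6.

(a) f₀ = 5796 Hz  (b) Q = 273.6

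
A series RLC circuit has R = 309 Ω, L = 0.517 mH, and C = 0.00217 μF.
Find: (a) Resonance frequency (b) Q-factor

Step 1 — Resonance condition Im(Z)=0 gives ω₀ = 1/√(LC).
Step 2 — ω₀ = 1/√(0.000517·2.17e-09) = 9.441e+05 rad/s.
Step 3 — f₀ = ω₀/(2π) = 1.503e+05 Hz.
Step 4 — Series Q: Q = ω₀L/R = 9.441e+05·0.000517/309 = 1.58.

(a) f₀ = 1.503e+05 Hz  (b) Q = 1.58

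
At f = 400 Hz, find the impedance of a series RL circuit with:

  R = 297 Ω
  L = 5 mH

Step 1 — Angular frequency: ω = 2π·f = 2π·400 = 2513 rad/s.
Step 2 — Component impedances:
  R: Z = R = 297 Ω
  L: Z = jωL = j·2513·0.005 = 0 + j12.57 Ω
Step 3 — Series combination: Z_total = R + L = 297 + j12.57 Ω = 297.3∠2.4° Ω.

Z = 297 + j12.57 Ω = 297.3∠2.4° Ω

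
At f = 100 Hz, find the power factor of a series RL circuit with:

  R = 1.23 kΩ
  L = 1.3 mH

Step 1 — Angular frequency: ω = 2π·f = 2π·100 = 628.3 rad/s.
Step 2 — Component impedances:
  R: Z = R = 1230 Ω
  L: Z = jωL = j·628.3·0.0013 = 0 + j0.8168 Ω
Step 3 — Series combination: Z_total = R + L = 1230 + j0.8168 Ω = 1230∠0.0° Ω.
Step 4 — Power factor: PF = cos(φ) = Re(Z)/|Z| = 1230/1230 = 1.
Step 5 — Type: Im(Z) = 0.8168 ⇒ lagging (phase φ = 0.0°).

PF = 1 (lagging, φ = 0.0°)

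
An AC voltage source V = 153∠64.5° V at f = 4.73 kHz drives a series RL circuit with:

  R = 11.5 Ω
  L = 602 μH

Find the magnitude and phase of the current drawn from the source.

Step 1 — Angular frequency: ω = 2π·f = 2π·4730 = 2.972e+04 rad/s.
Step 2 — Component impedances:
  R: Z = R = 11.5 Ω
  L: Z = jωL = j·2.972e+04·0.000602 = 0 + j17.89 Ω
Step 3 — Series combination: Z_total = R + L = 11.5 + j17.89 Ω = 21.27∠57.3° Ω.
Step 4 — Source phasor: V = 153∠64.5° V = 65.87 + j138.1 V.
Step 5 — Ohm's law: I = V / Z_total = (65.87 + j138.1) / (11.5 + j17.89) = 7.137 + j0.9056 A.
Step 6 — Convert to polar: |I| = 7.194 A, ∠I = 7.2°.

I = 7.194∠7.2° A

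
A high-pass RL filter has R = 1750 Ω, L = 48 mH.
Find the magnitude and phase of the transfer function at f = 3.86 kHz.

Step 1 — Angular frequency: ω = 2π·3860 = 2.425e+04 rad/s.
Step 2 — Transfer function: H(jω) = jωL/(R + jωL).
Step 3 — Numerator jωL = j·1164; denominator R + jωL = 1750 + j1164.
Step 4 — H = 0.3068 + j0.4612.
Step 5 — Magnitude: |H| = 0.5539 (-5.1 dB); phase: φ = 56.4°.

|H| = 0.5539 (-5.1 dB), φ = 56.4°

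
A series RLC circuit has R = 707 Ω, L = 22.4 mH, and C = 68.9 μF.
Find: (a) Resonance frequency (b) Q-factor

Step 1 — Resonance condition Im(Z)=0 gives ω₀ = 1/√(LC).
Step 2 — ω₀ = 1/√(0.0224·6.89e-05) = 804.9 rad/s.
Step 3 — f₀ = ω₀/(2π) = 128.1 Hz.
Step 4 — Series Q: Q = ω₀L/R = 804.9·0.0224/707 = 0.0255.

(a) f₀ = 128.1 Hz  (b) Q = 0.0255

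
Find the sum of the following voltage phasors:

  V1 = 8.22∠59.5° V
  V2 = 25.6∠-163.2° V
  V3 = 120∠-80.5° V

Step 1 — Convert each phasor to rectangular form:
  V1 = 8.22·(cos(59.5°) + j·sin(59.5°)) = 4.172 + j7.083 V
  V2 = 25.6·(cos(-163.2°) + j·sin(-163.2°)) = -24.51 - j7.399 V
  V3 = 120·(cos(-80.5°) + j·sin(-80.5°)) = 19.81 - j118.4 V
Step 2 — Sum components: V_total = -0.5297 - j118.7 V.
Step 3 — Convert to polar: |V_total| = 118.7 V, ∠V_total = -90.3°.

V_total = 118.7∠-90.3° V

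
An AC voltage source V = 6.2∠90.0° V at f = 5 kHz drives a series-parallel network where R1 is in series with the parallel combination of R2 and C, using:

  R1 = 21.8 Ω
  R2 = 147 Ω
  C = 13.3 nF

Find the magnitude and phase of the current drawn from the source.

Step 1 — Angular frequency: ω = 2π·f = 2π·5000 = 3.142e+04 rad/s.
Step 2 — Component impedances:
  R1: Z = R = 21.8 Ω
  R2: Z = R = 147 Ω
  C: Z = 1/(jωC) = -j/(ω·C) = 0 - j2393 Ω
Step 3 — Parallel branch: R2 || C = 1/(1/R2 + 1/C) = 146.4 - j8.995 Ω.
Step 4 — Series with R1: Z_total = R1 + (R2 || C) = 168.2 - j8.995 Ω = 168.5∠-3.1° Ω.
Step 5 — Source phasor: V = 6.2∠90.0° V = 0 + j6.2 V.
Step 6 — Ohm's law: I = V / Z_total = (0 + j6.2) / (168.2 - j8.995) = -0.001965 + j0.03675 A.
Step 7 — Convert to polar: |I| = 0.0368 A, ∠I = 93.1°.

I = 0.0368∠93.1° A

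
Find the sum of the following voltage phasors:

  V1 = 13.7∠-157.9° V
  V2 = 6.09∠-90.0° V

Step 1 — Convert each phasor to rectangular form:
  V1 = 13.7·(cos(-157.9°) + j·sin(-157.9°)) = -12.69 - j5.154 V
  V2 = 6.09·(cos(-90.0°) + j·sin(-90.0°)) = 0 - j6.09 V
Step 2 — Sum components: V_total = -12.69 - j11.24 V.
Step 3 — Convert to polar: |V_total| = 16.96 V, ∠V_total = -138.5°.

V_total = 16.96∠-138.5° V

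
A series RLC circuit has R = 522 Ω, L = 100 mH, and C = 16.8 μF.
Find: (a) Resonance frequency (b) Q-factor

Step 1 — Resonance condition Im(Z)=0 gives ω₀ = 1/√(LC).
Step 2 — ω₀ = 1/√(0.1·1.68e-05) = 771.5 rad/s.
Step 3 — f₀ = ω₀/(2π) = 122.8 Hz.
Step 4 — Series Q: Q = ω₀L/R = 771.5·0.1/522 = 0.1478.

(a) f₀ = 122.8 Hz  (b) Q = 0.1478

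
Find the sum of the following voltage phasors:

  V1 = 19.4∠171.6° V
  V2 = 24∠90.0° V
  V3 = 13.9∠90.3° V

Step 1 — Convert each phasor to rectangular form:
  V1 = 19.4·(cos(171.6°) + j·sin(171.6°)) = -19.19 + j2.834 V
  V2 = 24·(cos(90.0°) + j·sin(90.0°)) = 0 + j24 V
  V3 = 13.9·(cos(90.3°) + j·sin(90.3°)) = -0.07278 + j13.9 V
Step 2 — Sum components: V_total = -19.26 + j40.73 V.
Step 3 — Convert to polar: |V_total| = 45.06 V, ∠V_total = 115.3°.

V_total = 45.06∠115.3° V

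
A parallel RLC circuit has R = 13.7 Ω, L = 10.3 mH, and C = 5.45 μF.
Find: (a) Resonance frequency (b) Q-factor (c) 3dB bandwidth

Step 1 — Resonance: ω₀ = 1/√(LC) = 1/√(0.0103·5.45e-06) = 4221 rad/s.
Step 2 — f₀ = ω₀/(2π) = 671.7 Hz.
Step 3 — Parallel Q: Q = R/(ω₀L) = 13.7/(4221·0.0103) = 0.3151.
Step 4 — Bandwidth: Δω = ω₀/Q = 1.339e+04 rad/s; BW = Δω/(2π) = 2132 Hz.

(a) f₀ = 671.7 Hz  (b) Q = 0.3151  (c) BW = 2132 Hz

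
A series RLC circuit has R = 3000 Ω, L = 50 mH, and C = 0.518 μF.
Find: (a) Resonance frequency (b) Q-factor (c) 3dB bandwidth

Step 1 — Resonance: ω₀ = 1/√(LC) = 1/√(0.05·5.18e-07) = 6214 rad/s.
Step 2 — f₀ = ω₀/(2π) = 988.9 Hz.
Step 3 — Series Q: Q = ω₀L/R = 6214·0.05/3000 = 0.1036.
Step 4 — Bandwidth: Δω = ω₀/Q = 6e+04 rad/s; BW = Δω/(2π) = 9549 Hz.

(a) f₀ = 988.9 Hz  (b) Q = 0.1036  (c) BW = 9549 Hz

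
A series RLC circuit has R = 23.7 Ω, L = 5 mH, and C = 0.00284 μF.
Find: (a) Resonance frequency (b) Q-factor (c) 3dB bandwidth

Step 1 — Resonance condition Im(Z)=0 gives ω₀ = 1/√(LC).
Step 2 — ω₀ = 1/√(0.005·2.84e-09) = 2.654e+05 rad/s.
Step 3 — f₀ = ω₀/(2π) = 4.224e+04 Hz.
Step 4 — Series Q: Q = ω₀L/R = 2.654e+05·0.005/23.7 = 55.99.
Step 5 — 3dB bandwidth: Δω = ω₀/Q = 4740 rad/s; BW = Δω/(2π) = 754.4 Hz.

(a) f₀ = 4.224e+04 Hz  (b) Q = 55.99  (c) BW = 754.4 Hz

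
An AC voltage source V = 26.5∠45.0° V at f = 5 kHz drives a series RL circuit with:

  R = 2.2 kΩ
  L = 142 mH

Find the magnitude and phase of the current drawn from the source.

Step 1 — Angular frequency: ω = 2π·f = 2π·5000 = 3.142e+04 rad/s.
Step 2 — Component impedances:
  R: Z = R = 2200 Ω
  L: Z = jωL = j·3.142e+04·0.142 = 0 + j4461 Ω
Step 3 — Series combination: Z_total = R + L = 2200 + j4461 Ω = 4974∠63.7° Ω.
Step 4 — Source phasor: V = 26.5∠45.0° V = 18.74 + j18.74 V.
Step 5 — Ohm's law: I = V / Z_total = (18.74 + j18.74) / (2200 + j4461) = 0.005045 - j0.001712 A.
Step 6 — Convert to polar: |I| = 0.005328 A, ∠I = -18.7°.

I = 0.005328∠-18.7° A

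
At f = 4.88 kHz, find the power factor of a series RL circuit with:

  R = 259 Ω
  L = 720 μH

Step 1 — Angular frequency: ω = 2π·f = 2π·4880 = 3.066e+04 rad/s.
Step 2 — Component impedances:
  R: Z = R = 259 Ω
  L: Z = jωL = j·3.066e+04·0.00072 = 0 + j22.08 Ω
Step 3 — Series combination: Z_total = R + L = 259 + j22.08 Ω = 259.9∠4.9° Ω.
Step 4 — Power factor: PF = cos(φ) = Re(Z)/|Z| = 259/259.94 = 0.9964.
Step 5 — Type: Im(Z) = 22.08 ⇒ lagging (phase φ = 4.9°).

PF = 0.9964 (lagging, φ = 4.9°)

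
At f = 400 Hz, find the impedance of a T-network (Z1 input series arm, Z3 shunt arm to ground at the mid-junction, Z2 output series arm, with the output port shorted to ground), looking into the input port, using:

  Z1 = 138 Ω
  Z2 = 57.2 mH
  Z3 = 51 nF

Step 1 — Angular frequency: ω = 2π·f = 2π·400 = 2513 rad/s.
Step 2 — Component impedances:
  Z1: Z = R = 138 Ω
  Z2: Z = jωL = j·2513·0.0572 = 0 + j143.8 Ω
  Z3: Z = 1/(jωC) = -j/(ω·C) = 0 - j7802 Ω
Step 3 — With the output port shorted to ground, the output series arm Z2 runs from the junction to ground; the shunt arm Z3 also runs from the junction to ground. They appear in parallel: Z3 || Z2 = 0 + j146.5 Ω.
Step 4 — Series with input arm Z1: Z_in = Z1 + (Z3 || Z2) = 138 + j146.5 Ω = 201.2∠46.7° Ω.

Z = 138 + j146.5 Ω = 201.2∠46.7° Ω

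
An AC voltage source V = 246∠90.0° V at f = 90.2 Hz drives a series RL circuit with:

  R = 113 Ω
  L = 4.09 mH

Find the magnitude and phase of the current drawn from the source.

Step 1 — Angular frequency: ω = 2π·f = 2π·90.2 = 566.7 rad/s.
Step 2 — Component impedances:
  R: Z = R = 113 Ω
  L: Z = jωL = j·566.7·0.00409 = 0 + j2.318 Ω
Step 3 — Series combination: Z_total = R + L = 113 + j2.318 Ω = 113∠1.2° Ω.
Step 4 — Source phasor: V = 246∠90.0° V = 0 + j246 V.
Step 5 — Ohm's law: I = V / Z_total = (0 + j246) / (113 + j2.318) = 0.04464 + j2.176 A.
Step 6 — Convert to polar: |I| = 2.177 A, ∠I = 88.8°.

I = 2.177∠88.8° A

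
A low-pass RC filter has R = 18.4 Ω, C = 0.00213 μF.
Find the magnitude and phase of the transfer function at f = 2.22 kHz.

Step 1 — Angular frequency: ω = 2π·2220 = 1.395e+04 rad/s.
Step 2 — Transfer function: H(jω) = 1/(1 + jωRC).
Step 3 — Denominator: 1 + jωRC = 1 + j·1.395e+04·18.4·2.13e-09 = 1 + j0.0005467.
Step 4 — H = 1 - j0.0005467.
Step 5 — Magnitude: |H| = 1 (-0.0 dB); phase: φ = -0.0°.

|H| = 1 (-0.0 dB), φ = -0.0°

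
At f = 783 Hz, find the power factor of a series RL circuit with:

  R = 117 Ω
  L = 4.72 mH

Step 1 — Angular frequency: ω = 2π·f = 2π·783 = 4920 rad/s.
Step 2 — Component impedances:
  R: Z = R = 117 Ω
  L: Z = jωL = j·4920·0.00472 = 0 + j23.22 Ω
Step 3 — Series combination: Z_total = R + L = 117 + j23.22 Ω = 119.3∠11.2° Ω.
Step 4 — Power factor: PF = cos(φ) = Re(Z)/|Z| = 117/119.28 = 0.9809.
Step 5 — Type: Im(Z) = 23.22 ⇒ lagging (phase φ = 11.2°).

PF = 0.9809 (lagging, φ = 11.2°)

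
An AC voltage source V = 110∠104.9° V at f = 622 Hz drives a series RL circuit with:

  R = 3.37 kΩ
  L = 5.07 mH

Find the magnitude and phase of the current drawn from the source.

Step 1 — Angular frequency: ω = 2π·f = 2π·622 = 3908 rad/s.
Step 2 — Component impedances:
  R: Z = R = 3370 Ω
  L: Z = jωL = j·3908·0.00507 = 0 + j19.81 Ω
Step 3 — Series combination: Z_total = R + L = 3370 + j19.81 Ω = 3370∠0.3° Ω.
Step 4 — Source phasor: V = 110∠104.9° V = -28.28 + j106.3 V.
Step 5 — Ohm's law: I = V / Z_total = (-28.28 + j106.3) / (3370 + j19.81) = -0.008207 + j0.03159 A.
Step 6 — Convert to polar: |I| = 0.03264 A, ∠I = 104.6°.

I = 0.03264∠104.6° A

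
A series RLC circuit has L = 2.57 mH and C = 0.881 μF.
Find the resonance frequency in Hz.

Step 1 — Resonance condition Im(Z)=0 gives ω₀ = 1/√(LC).
Step 2 — ω₀ = 1/√(0.00257·8.81e-07) = 2.102e+04 rad/s.
Step 3 — f₀ = ω₀/(2π) = 3345 Hz.

f₀ = 3345 Hz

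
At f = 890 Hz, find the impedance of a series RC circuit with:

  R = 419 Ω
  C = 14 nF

Step 1 — Angular frequency: ω = 2π·f = 2π·890 = 5592 rad/s.
Step 2 — Component impedances:
  R: Z = R = 419 Ω
  C: Z = 1/(jωC) = -j/(ω·C) = 0 - j1.277e+04 Ω
Step 3 — Series combination: Z_total = R + C = 419 - j1.277e+04 Ω = 1.278e+04∠-88.1° Ω.

Z = 419 - j1.277e+04 Ω = 1.278e+04∠-88.1° Ω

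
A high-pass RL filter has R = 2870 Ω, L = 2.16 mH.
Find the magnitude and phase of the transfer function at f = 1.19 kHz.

Step 1 — Angular frequency: ω = 2π·1190 = 7477 rad/s.
Step 2 — Transfer function: H(jω) = jωL/(R + jωL).
Step 3 — Numerator jωL = j·16.15; denominator R + jωL = 2870 + j16.15.
Step 4 — H = 3.167e-05 + j0.005627.
Step 5 — Magnitude: |H| = 0.005627 (-45.0 dB); phase: φ = 89.7°.

|H| = 0.005627 (-45.0 dB), φ = 89.7°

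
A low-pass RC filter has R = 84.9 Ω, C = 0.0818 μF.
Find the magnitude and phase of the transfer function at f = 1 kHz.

Step 1 — Angular frequency: ω = 2π·1000 = 6283 rad/s.
Step 2 — Transfer function: H(jω) = 1/(1 + jωRC).
Step 3 — Denominator: 1 + jωRC = 1 + j·6283·84.9·8.18e-08 = 1 + j0.04364.
Step 4 — H = 0.9981 - j0.04355.
Step 5 — Magnitude: |H| = 0.999 (-0.0 dB); phase: φ = -2.5°.

|H| = 0.999 (-0.0 dB), φ = -2.5°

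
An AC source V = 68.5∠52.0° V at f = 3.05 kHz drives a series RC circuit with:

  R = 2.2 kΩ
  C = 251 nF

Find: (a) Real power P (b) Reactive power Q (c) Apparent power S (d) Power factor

Step 1 — Angular frequency: ω = 2π·f = 2π·3050 = 1.916e+04 rad/s.
Step 2 — Component impedances:
  R: Z = R = 2200 Ω
  C: Z = 1/(jωC) = -j/(ω·C) = 0 - j207.9 Ω
Step 3 — Series combination: Z_total = R + C = 2200 - j207.9 Ω = 2210∠-5.4° Ω.
Step 4 — Source phasor: V = 68.5∠52.0° V = 42.17 + j53.98 V.
Step 5 — Current: I = V / Z = 0.0167 + j0.02611 A = 0.031∠57.4° A.
Step 6 — Complex power: S = V·I* = 2.114 - j0.1998 VA.
Step 7 — Real power: P = Re(S) = 2.114 W.
Step 8 — Reactive power: Q = Im(S) = -0.1998 VAR.
Step 9 — Apparent power: |S| = 2.123 VA.
Step 10 — Power factor: PF = P/|S| = 0.9956 (leading).

(a) P = 2.114 W  (b) Q = -0.1998 VAR  (c) S = 2.123 VA  (d) PF = 0.9956 (leading)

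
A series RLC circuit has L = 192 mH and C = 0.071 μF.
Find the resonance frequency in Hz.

Step 1 — Resonance condition Im(Z)=0 gives ω₀ = 1/√(LC).
Step 2 — ω₀ = 1/√(0.192·7.1e-08) = 8565 rad/s.
Step 3 — f₀ = ω₀/(2π) = 1363 Hz.

f₀ = 1363 Hz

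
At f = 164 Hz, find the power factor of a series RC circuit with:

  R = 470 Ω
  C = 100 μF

Step 1 — Angular frequency: ω = 2π·f = 2π·164 = 1030 rad/s.
Step 2 — Component impedances:
  R: Z = R = 470 Ω
  C: Z = 1/(jωC) = -j/(ω·C) = 0 - j9.705 Ω
Step 3 — Series combination: Z_total = R + C = 470 - j9.705 Ω = 470.1∠-1.2° Ω.
Step 4 — Power factor: PF = cos(φ) = Re(Z)/|Z| = 470/470.1 = 0.9998.
Step 5 — Type: Im(Z) = -9.705 ⇒ leading (phase φ = -1.2°).

PF = 0.9998 (leading, φ = -1.2°)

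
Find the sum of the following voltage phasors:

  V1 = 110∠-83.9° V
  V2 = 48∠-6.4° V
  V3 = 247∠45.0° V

Step 1 — Convert each phasor to rectangular form:
  V1 = 110·(cos(-83.9°) + j·sin(-83.9°)) = 11.69 - j109.4 V
  V2 = 48·(cos(-6.4°) + j·sin(-6.4°)) = 47.7 - j5.351 V
  V3 = 247·(cos(45.0°) + j·sin(45.0°)) = 174.7 + j174.7 V
Step 2 — Sum components: V_total = 234 + j59.93 V.
Step 3 — Convert to polar: |V_total| = 241.6 V, ∠V_total = 14.4°.

V_total = 241.6∠14.4° V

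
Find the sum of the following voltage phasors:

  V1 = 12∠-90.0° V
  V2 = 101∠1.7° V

Step 1 — Convert each phasor to rectangular form:
  V1 = 12·(cos(-90.0°) + j·sin(-90.0°)) = 0 - j12 V
  V2 = 101·(cos(1.7°) + j·sin(1.7°)) = 101 + j2.996 V
Step 2 — Sum components: V_total = 101 - j9.004 V.
Step 3 — Convert to polar: |V_total| = 101.4 V, ∠V_total = -5.1°.

V_total = 101.4∠-5.1° V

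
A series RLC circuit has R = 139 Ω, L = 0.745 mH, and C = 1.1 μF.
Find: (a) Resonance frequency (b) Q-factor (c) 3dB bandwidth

Step 1 — Resonance condition Im(Z)=0 gives ω₀ = 1/√(LC).
Step 2 — ω₀ = 1/√(0.000745·1.1e-06) = 3.493e+04 rad/s.
Step 3 — f₀ = ω₀/(2π) = 5560 Hz.
Step 4 — Series Q: Q = ω₀L/R = 3.493e+04·0.000745/139 = 0.1872.
Step 5 — 3dB bandwidth: Δω = ω₀/Q = 1.866e+05 rad/s; BW = Δω/(2π) = 2.969e+04 Hz.

(a) f₀ = 5560 Hz  (b) Q = 0.1872  (c) BW = 2.969e+04 Hz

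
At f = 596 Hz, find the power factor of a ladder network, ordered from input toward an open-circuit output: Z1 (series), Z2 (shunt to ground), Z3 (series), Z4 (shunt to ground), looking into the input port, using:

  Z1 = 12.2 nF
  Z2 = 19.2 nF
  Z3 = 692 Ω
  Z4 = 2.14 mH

Step 1 — Angular frequency: ω = 2π·f = 2π·596 = 3745 rad/s.
Step 2 — Component impedances:
  Z1: Z = 1/(jωC) = -j/(ω·C) = 0 - j2.189e+04 Ω
  Z2: Z = 1/(jωC) = -j/(ω·C) = 0 - j1.391e+04 Ω
  Z3: Z = R = 692 Ω
  Z4: Z = jωL = j·3745·0.00214 = 0 + j8.014 Ω
Step 3 — Ladder network (open output): work backward from the far end, alternating series and parallel combinations. Z_in = 691.1 - j2.191e+04 Ω = 2.193e+04∠-88.2° Ω.
Step 4 — Power factor: PF = cos(φ) = Re(Z)/|Z| = 691.09/21926 = 0.03152.
Step 5 — Type: Im(Z) = -2.191e+04 ⇒ leading (phase φ = -88.2°).

PF = 0.03152 (leading, φ = -88.2°)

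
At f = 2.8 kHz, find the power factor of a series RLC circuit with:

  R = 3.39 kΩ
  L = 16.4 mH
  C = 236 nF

Step 1 — Angular frequency: ω = 2π·f = 2π·2800 = 1.759e+04 rad/s.
Step 2 — Component impedances:
  R: Z = R = 3390 Ω
  L: Z = jωL = j·1.759e+04·0.0164 = 0 + j288.5 Ω
  C: Z = 1/(jωC) = -j/(ω·C) = 0 - j240.9 Ω
Step 3 — Series combination: Z_total = R + L + C = 3390 + j47.67 Ω = 3390∠0.8° Ω.
Step 4 — Power factor: PF = cos(φ) = Re(Z)/|Z| = 3390/3390.3 = 0.9999.
Step 5 — Type: Im(Z) = 47.67 ⇒ lagging (phase φ = 0.8°).

PF = 0.9999 (lagging, φ = 0.8°)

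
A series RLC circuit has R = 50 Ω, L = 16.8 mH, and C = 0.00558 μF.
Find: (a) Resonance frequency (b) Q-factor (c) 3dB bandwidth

Step 1 — Resonance condition Im(Z)=0 gives ω₀ = 1/√(LC).
Step 2 — ω₀ = 1/√(0.0168·5.58e-09) = 1.033e+05 rad/s.
Step 3 — f₀ = ω₀/(2π) = 1.644e+04 Hz.
Step 4 — Series Q: Q = ω₀L/R = 1.033e+05·0.0168/50 = 34.7.
Step 5 — 3dB bandwidth: Δω = ω₀/Q = 2976 rad/s; BW = Δω/(2π) = 473.7 Hz.

(a) f₀ = 1.644e+04 Hz  (b) Q = 34.7  (c) BW = 473.7 Hz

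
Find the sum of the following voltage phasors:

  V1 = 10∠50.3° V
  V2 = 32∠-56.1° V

Step 1 — Convert each phasor to rectangular form:
  V1 = 10·(cos(50.3°) + j·sin(50.3°)) = 6.388 + j7.694 V
  V2 = 32·(cos(-56.1°) + j·sin(-56.1°)) = 17.85 - j26.56 V
Step 2 — Sum components: V_total = 24.24 - j18.87 V.
Step 3 — Convert to polar: |V_total| = 30.71 V, ∠V_total = -37.9°.

V_total = 30.71∠-37.9° V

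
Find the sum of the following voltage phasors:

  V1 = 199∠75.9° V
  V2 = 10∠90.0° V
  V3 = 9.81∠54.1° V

Step 1 — Convert each phasor to rectangular form:
  V1 = 199·(cos(75.9°) + j·sin(75.9°)) = 48.48 + j193 V
  V2 = 10·(cos(90.0°) + j·sin(90.0°)) = 0 + j10 V
  V3 = 9.81·(cos(54.1°) + j·sin(54.1°)) = 5.752 + j7.947 V
Step 2 — Sum components: V_total = 54.23 + j211 V.
Step 3 — Convert to polar: |V_total| = 217.8 V, ∠V_total = 75.6°.

V_total = 217.8∠75.6° V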